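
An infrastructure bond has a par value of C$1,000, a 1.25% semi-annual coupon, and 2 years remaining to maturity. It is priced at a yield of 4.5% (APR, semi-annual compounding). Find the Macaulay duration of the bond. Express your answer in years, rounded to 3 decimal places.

Periodic yield y = 0.0225. Discount each cash flow and weight by its period:
  t   CF        PV=CF/(1+0.0225)^t    t·PV
  1         6.25         6.1125         6.1125
  2         6.25         5.9780        11.9559
  3         6.25         5.8464        17.5393
  4     1,006.25       920.5611     3,682.2445
  Σ                    938.4980     3,717.8521
Price P = Σ PV = 938.4980.
Macaulay duration = Σ(t·PV) / P = 3,717.8521 / 938.4980 = 3.96149 half-year periods.
In years: 3.96149 / 2 = 1.98075 years.

1.981 years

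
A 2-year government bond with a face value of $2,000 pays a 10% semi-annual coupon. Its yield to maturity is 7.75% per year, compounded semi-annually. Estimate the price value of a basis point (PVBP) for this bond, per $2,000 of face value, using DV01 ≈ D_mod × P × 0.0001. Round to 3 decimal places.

$0.374

Periodic yield y = 0.03875.
  t   CF        PV=CF/(1+0.03875)^t    t·PV
  1       100.00        96.2696        96.2696
  2       100.00        92.6783       185.3565
  3       100.00        89.2210       267.6629
  4     2,100.00     1,803.7450     7,214.9801
  Σ                  2,081.9138     7,764.2691
P = 2,081.9138; D_Mac = 3.72939 half-year periods = 1.86470 yrs; D_mod = 1.79513 yrs.
DV01 ≈ 1.79513 × 2,081.9138 × 0.0001 = 0.373731.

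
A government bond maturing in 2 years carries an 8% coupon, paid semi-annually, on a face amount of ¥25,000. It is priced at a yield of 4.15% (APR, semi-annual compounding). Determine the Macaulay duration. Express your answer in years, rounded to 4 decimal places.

1.8919 years

Periodic yield y = 0.02075. Discount each cash flow and weight by its period:
  t   CF        PV=CF/(1+0.02075)^t    t·PV
  1     1,000.00       979.6718       979.6718
  2     1,000.00       959.7569     1,919.5137
  3     1,000.00       940.2467     2,820.7402
  4    26,000.00    23,949.4637    95,797.8550
  Σ                 26,829.1391   101,517.7807
Price P = Σ PV = 26,829.1391.
Macaulay duration = Σ(t·PV) / P = 101,517.7807 / 26,829.1391 = 3.78386 half-year periods.
In years: 3.78386 / 2 = 1.89193 years.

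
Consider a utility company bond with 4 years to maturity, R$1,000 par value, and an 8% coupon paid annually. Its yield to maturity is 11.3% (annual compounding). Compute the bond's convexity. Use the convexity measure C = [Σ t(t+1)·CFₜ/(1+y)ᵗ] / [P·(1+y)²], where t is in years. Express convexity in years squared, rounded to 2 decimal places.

13.75

With y = 0.113:
  t   CF        PV=CF/(1+0.113)^t    t·PV        t(t+1)·PV
  1        80.00        71.8778        71.8778         143.7556
  2        80.00        64.5802       129.1605         387.4814
  3        80.00        58.0236       174.0707         696.2829
  4     1,080.00       703.7900     2,815.1600      14,075.8002
  Σ                    898.2716     3,190.2691      15,303.3202
P = 898.2716.
Convexity = Σ t(t+1)·PV / [P·(1+y)²] = 15,303.3202 / (898.2716 × 1.238769) = 13.75269.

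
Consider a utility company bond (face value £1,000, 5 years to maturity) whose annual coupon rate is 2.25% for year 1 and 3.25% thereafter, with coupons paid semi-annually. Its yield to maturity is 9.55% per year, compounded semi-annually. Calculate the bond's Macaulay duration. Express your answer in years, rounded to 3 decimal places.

4.637 years

Periodic yield y = 0.04775. Discount each cash flow and weight by its period:
  t   CF        PV=CF/(1+0.04775)^t    t·PV
  1        11.25        10.7373        10.7373
  2        11.25        10.2480        20.4959
  3        16.25        14.1280        42.3840
  4        16.25        13.4841        53.9365
  5        16.25        12.8696        64.3480
  6        16.25        12.2831        73.6985
  7        16.25        11.7233        82.0631
  8        16.25        11.1890        89.5122
  9        16.25        10.6791        96.1118
  10    1,016.25       637.4173     6,374.1733
  Σ                    744.7588     6,907.4604
Price P = Σ PV = 744.7588.
Macaulay duration = Σ(t·PV) / P = 6,907.4604 / 744.7588 = 9.27476 half-year periods.
In years: 9.27476 / 2 = 4.63738 years.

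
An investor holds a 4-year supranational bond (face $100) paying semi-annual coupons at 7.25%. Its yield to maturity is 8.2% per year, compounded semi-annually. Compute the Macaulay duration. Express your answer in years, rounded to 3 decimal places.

Periodic yield y = 0.041. Discount each cash flow and weight by its period:
  t   CF        PV=CF/(1+0.041)^t    t·PV
  1        3.625         3.4822         3.4822
  2        3.625         3.3451         6.6902
  3        3.625         3.2133         9.6400
  4        3.625         3.0868        12.3471
  5        3.625         2.9652        14.8260
  6        3.625         2.8484        17.0905
  7        3.625         2.7362        19.1536
  8      103.625        75.1378       601.1027
  Σ                     96.8151       684.3324
Price P = Σ PV = 96.8151.
Macaulay duration = Σ(t·PV) / P = 684.3324 / 96.8151 = 7.06845 half-year periods.
In years: 7.06845 / 2 = 3.53422 years.

3.534 years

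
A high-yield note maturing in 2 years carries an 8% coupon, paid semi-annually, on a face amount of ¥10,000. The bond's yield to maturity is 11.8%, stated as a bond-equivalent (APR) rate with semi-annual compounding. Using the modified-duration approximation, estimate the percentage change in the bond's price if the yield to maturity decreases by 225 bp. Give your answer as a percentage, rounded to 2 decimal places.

Periodic yield y = 0.059. Modified duration first:
  t   CF        PV=CF/(1+0.059)^t    t·PV
  1       400.00       377.7148       377.7148
  2       400.00       356.6712       713.3424
  3       400.00       336.8000     1,010.4001
  4    10,400.00     8,268.9335    33,075.7340
  Σ                  9,340.1196    35,177.1913
P = 9,340.1196; D_Mac = 3.76625 half-year periods = 1.88312 yrs; D_mod = 1.88312/(1+0.059) = 1.77821 yrs.
ΔP/P ≈ -D_mod · Δy = -1.77821 × (-0.0225) = +0.040010 = +4.0010%.

+4.00%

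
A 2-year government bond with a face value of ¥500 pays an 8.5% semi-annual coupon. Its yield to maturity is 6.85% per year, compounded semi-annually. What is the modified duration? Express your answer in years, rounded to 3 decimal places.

1.821 years

Periodic yield y = 0.03425. First find Macaulay duration:
  t   CF        PV=CF/(1+0.03425)^t    t·PV
  1        21.25        20.5463        20.5463
  2        21.25        19.8659        39.7318
  3        21.25        19.2080        57.6240
  4       521.25       455.5583     1,822.2331
  Σ                    515.1785     1,940.1352
P = 515.1785; Macaulay duration = 1,940.1352 / 515.1785 = 3.76595 half-year periods = 1.88297 years.
Modified duration = D_Mac / (1 + y) = 1.88297 / 1.03425 = 1.82062 years.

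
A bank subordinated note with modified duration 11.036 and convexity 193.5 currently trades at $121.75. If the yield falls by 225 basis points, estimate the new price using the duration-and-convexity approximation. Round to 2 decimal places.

Duration effect: -D_mod·Δy = -11.036 × (-0.0225) = +0.248310
Convexity effect: ½·C·(Δy)² = 0.5 × 193.5 × (-0.0225)² = +0.0489796875
ΔP/P ≈ +0.248310 + 0.0489796875 = +0.2972896875
New price ≈ 121.75 × (1 + 0.2972896875) = 157.945019453125.

$157.95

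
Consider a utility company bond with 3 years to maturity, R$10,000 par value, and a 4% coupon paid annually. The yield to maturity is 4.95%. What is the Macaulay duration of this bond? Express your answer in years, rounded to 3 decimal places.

Periodic yield y = 0.0495. Discount each cash flow and weight by its year:
  t   CF        PV=CF/(1+0.0495)^t    t·PV
  1       400.00       381.1339       381.1339
  2       400.00       363.1576       726.3151
  3    10,400.00     8,996.7574    26,990.2722
  Σ                  9,741.0489    28,097.7213
Price P = Σ PV = 9,741.0489.
Macaulay duration = Σ(t·PV) / P = 28,097.7213 / 9,741.0489 = 2.88447 years.

2.884 years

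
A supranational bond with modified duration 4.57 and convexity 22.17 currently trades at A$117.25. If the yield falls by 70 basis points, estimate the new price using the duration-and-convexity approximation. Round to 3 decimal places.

A$121.065

Duration effect: -D_mod·Δy = -4.57 × (-0.007) = +0.031990
Convexity effect: ½·C·(Δy)² = 0.5 × 22.17 × (-0.007)² = +0.000543165
ΔP/P ≈ +0.031990 + 0.000543165 = +0.032533165
New price ≈ 117.25 × (1 + 0.032533165) = 121.06451359625.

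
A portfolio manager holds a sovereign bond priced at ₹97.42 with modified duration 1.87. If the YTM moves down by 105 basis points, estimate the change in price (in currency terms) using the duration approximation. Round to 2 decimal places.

Duration approximation: ΔP/P ≈ -D_mod · Δy = -1.87 × (-0.0105) = +0.019635.
ΔP ≈ 97.42 × (+0.019635) = +1.9128417.

+₹1.91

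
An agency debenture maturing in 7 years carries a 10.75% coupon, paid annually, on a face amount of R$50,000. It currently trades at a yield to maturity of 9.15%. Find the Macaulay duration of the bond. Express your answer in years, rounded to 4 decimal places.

Periodic yield y = 0.0915. Discount each cash flow and weight by its year:
  t   CF        PV=CF/(1+0.0915)^t    t·PV
  1     5,375.00     4,924.4159     4,924.4159
  2     5,375.00     4,511.6042     9,023.2083
  3     5,375.00     4,133.3982    12,400.1947
  4     5,375.00     3,786.8971    15,147.5885
  5     5,375.00     3,469.4431    17,347.2155
  6     5,375.00     3,178.6011    19,071.6066
  7    55,375.00    30,001.8171   210,012.7196
  Σ                 54,006.1767   287,926.9491
Price P = Σ PV = 54,006.1767.
Macaulay duration = Σ(t·PV) / P = 287,926.9491 / 54,006.1767 = 5.33137 years.

5.3314 years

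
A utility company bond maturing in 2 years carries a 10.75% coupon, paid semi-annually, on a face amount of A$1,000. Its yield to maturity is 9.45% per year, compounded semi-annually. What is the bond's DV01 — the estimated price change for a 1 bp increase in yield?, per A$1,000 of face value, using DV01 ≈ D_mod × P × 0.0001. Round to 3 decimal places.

A$0.181

Periodic yield y = 0.04725.
  t   CF        PV=CF/(1+0.04725)^t    t·PV
  1        53.75        51.3249        51.3249
  2        53.75        49.0092        98.0184
  3        53.75        46.7980       140.3940
  4     1,053.75       876.0646     3,504.2582
  Σ                  1,023.1967     3,793.9956
P = 1,023.1967; D_Mac = 3.70798 half-year periods = 1.85399 yrs; D_mod = 1.77034 yrs.
DV01 ≈ 1.77034 × 1,023.1967 × 0.0001 = 0.181141.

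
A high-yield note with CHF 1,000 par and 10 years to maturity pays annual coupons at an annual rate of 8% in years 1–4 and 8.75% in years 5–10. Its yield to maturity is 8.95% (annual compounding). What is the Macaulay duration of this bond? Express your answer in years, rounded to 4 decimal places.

7.1535 years

Periodic yield y = 0.0895. Discount each cash flow and weight by its year:
  t   CF        PV=CF/(1+0.0895)^t    t·PV
  1        80.00        73.4282        73.4282
  2        80.00        67.3962       134.7924
  3        80.00        61.8598       185.5793
  4        80.00        56.7781       227.1125
  5        87.50        56.9996       284.9980
  6        87.50        52.3172       313.9033
  7        87.50        48.0195       336.1363
  8        87.50        44.0748       352.5983
  9        87.50        40.4541       364.0872
  10    1,087.50       461.4843     4,614.8429
  Σ                    962.8118     6,887.4785
Price P = Σ PV = 962.8118.
Macaulay duration = Σ(t·PV) / P = 6,887.4785 / 962.8118 = 7.15350 years.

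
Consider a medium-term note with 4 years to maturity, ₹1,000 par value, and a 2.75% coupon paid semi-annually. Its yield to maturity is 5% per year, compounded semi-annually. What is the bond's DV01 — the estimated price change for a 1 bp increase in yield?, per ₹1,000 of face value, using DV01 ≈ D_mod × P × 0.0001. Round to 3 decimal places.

Periodic yield y = 0.025.
  t   CF        PV=CF/(1+0.025)^t    t·PV
  1        13.75        13.4146        13.4146
  2        13.75        13.0874        26.1749
  3        13.75        12.7682        38.3047
  4        13.75        12.4568        49.8273
  5        13.75        12.1530        60.7650
  6        13.75        11.8566        71.1395
  7        13.75        11.5674        80.9718
  8     1,013.75       832.0318     6,656.2547
  Σ                    919.3360     6,996.8525
P = 919.3360; D_Mac = 7.61077 half-year periods = 3.80538 yrs; D_mod = 3.71257 yrs.
DV01 ≈ 3.71257 × 919.3360 × 0.0001 = 0.341310.

₹0.341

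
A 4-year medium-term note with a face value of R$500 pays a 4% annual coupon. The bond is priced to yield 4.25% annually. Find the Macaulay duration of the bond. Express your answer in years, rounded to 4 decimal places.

3.7739 years

Periodic yield y = 0.0425. Discount each cash flow and weight by its year:
  t   CF        PV=CF/(1+0.0425)^t    t·PV
  1        20.00        19.1847        19.1847
  2        20.00        18.4025        36.8051
  3        20.00        17.6523        52.9570
  4       520.00       440.2497     1,760.9989
  Σ                    495.4892     1,869.9456
Price P = Σ PV = 495.4892.
Macaulay duration = Σ(t·PV) / P = 1,869.9456 / 495.4892 = 3.77394 years.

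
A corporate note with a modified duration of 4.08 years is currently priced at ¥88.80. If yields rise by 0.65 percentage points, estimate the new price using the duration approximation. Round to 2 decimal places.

¥86.45

Duration approximation: ΔP/P ≈ -D_mod · Δy = -4.08 × (+0.0065) = -0.026520.
New price ≈ 88.80 × (1 - 0.026520) = 86.445024.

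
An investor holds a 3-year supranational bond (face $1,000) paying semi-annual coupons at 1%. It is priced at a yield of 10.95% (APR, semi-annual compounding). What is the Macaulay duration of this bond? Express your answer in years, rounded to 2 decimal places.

Periodic yield y = 0.05475. Discount each cash flow and weight by its period:
  t   CF        PV=CF/(1+0.05475)^t    t·PV
  1         5.00         4.7405         4.7405
  2         5.00         4.4944         8.9888
  3         5.00         4.2611        12.7833
  4         5.00         4.0399        16.1596
  5         5.00         3.8302        19.1510
  6     1,005.00       729.9092     4,379.4554
  Σ                    751.2753     4,441.2786
Price P = Σ PV = 751.2753.
Macaulay duration = Σ(t·PV) / P = 4,441.2786 / 751.2753 = 5.91165 half-year periods.
In years: 5.91165 / 2 = 2.95583 years.

2.96 years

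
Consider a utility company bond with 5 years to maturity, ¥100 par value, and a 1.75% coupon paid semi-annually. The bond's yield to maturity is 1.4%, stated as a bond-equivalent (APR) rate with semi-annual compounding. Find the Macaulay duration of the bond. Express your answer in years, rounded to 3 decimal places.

4.811 years

Periodic yield y = 0.007. Discount each cash flow and weight by its period:
  t   CF        PV=CF/(1+0.007)^t    t·PV
  1        0.875         0.8689         0.8689
  2        0.875         0.8629         1.7258
  3        0.875         0.8569         2.5706
  4        0.875         0.8509         3.4037
  5        0.875         0.8450         4.2250
  6        0.875         0.8391         5.0348
  7        0.875         0.8333         5.8331
  8        0.875         0.8275         6.6201
  9        0.875         0.8218         7.3958
  10     100.875        94.0782       940.7817
  Σ                    101.6845       978.4595
Price P = Σ PV = 101.6845.
Macaulay duration = Σ(t·PV) / P = 978.4595 / 101.6845 = 9.62251 half-year periods.
In years: 9.62251 / 2 = 4.81125 years.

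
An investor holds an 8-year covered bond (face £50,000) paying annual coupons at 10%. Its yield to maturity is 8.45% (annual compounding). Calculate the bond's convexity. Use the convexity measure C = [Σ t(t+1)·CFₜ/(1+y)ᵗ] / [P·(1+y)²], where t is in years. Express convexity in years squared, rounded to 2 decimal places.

With y = 0.0845:
  t   CF        PV=CF/(1+0.0845)^t    t·PV        t(t+1)·PV
  1     5,000.00     4,610.4195     4,610.4195       9,220.8391
  2     5,000.00     4,251.1937     8,502.3874      25,507.1621
  3     5,000.00     3,919.9573    11,759.8719      47,039.4875
  4     5,000.00     3,614.5295    14,458.1182      72,290.5909
  5     5,000.00     3,332.8995    16,664.4977      99,986.9860
  6     5,000.00     3,073.2130    18,439.2782     129,074.9474
  7     5,000.00     2,833.7603    19,836.3220     158,690.5761
  8    55,000.00    28,742.6124   229,940.8994   2,069,468.0943
  Σ                 54,378.5853   324,211.7942   2,611,278.6834
P = 54,378.5853.
Convexity = Σ t(t+1)·PV / [P·(1+y)²] = 2,611,278.6834 / (54,378.5853 × 1.176140) = 40.82876.

40.83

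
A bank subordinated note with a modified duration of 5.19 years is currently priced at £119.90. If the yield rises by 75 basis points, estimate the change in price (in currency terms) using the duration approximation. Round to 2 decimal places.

-£4.67

Duration approximation: ΔP/P ≈ -D_mod · Δy = -5.19 × (+0.0075) = -0.038925.
ΔP ≈ 119.90 × (-0.038925) = -4.6671075.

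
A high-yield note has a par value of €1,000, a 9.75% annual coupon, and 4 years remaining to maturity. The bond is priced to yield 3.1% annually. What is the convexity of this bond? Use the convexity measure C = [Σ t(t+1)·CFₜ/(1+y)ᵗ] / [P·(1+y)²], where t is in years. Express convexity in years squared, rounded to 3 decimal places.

With y = 0.031:
  t   CF        PV=CF/(1+0.031)^t    t·PV        t(t+1)·PV
  1        97.50        94.5684        94.5684         189.1368
  2        97.50        91.7249       183.4498         550.3494
  3        97.50        88.9669       266.9008       1,067.6032
  4     1,097.50       971.3369     3,885.3474      19,426.7371
  Σ                  1,246.5971     4,430.2664      21,233.8265
P = 1,246.5971.
Convexity = Σ t(t+1)·PV / [P·(1+y)²] = 21,233.8265 / (1,246.5971 × 1.062961) = 16.02451.

16.025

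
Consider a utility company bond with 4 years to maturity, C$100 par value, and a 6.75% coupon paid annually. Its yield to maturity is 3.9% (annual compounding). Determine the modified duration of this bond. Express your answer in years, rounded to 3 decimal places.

Periodic yield y = 0.039. First find Macaulay duration:
  t   CF        PV=CF/(1+0.039)^t    t·PV
  1         6.75         6.4966         6.4966
  2         6.75         6.2528        12.5055
  3         6.75         6.0181        18.0542
  4       106.75        91.6022       366.4086
  Σ                    110.3696       403.4650
P = 110.3696; Macaulay duration = 403.4650 / 110.3696 = 3.65558 years.
Modified duration = D_Mac / (1 + y) = 3.65558 / 1.039 = 3.51836 years.

3.518 years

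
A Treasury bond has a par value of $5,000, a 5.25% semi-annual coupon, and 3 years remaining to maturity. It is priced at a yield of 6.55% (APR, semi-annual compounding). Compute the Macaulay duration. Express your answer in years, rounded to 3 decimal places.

2.811 years

Periodic yield y = 0.03275. Discount each cash flow and weight by its period:
  t   CF        PV=CF/(1+0.03275)^t    t·PV
  1       131.25       127.0879       127.0879
  2       131.25       123.0577       246.1155
  3       131.25       119.1554       357.4662
  4       131.25       115.3768       461.5072
  5       131.25       111.7180       558.5902
  6     5,131.25     4,229.1389    25,374.8336
  Σ                  4,825.5348    27,125.6005
Price P = Σ PV = 4,825.5348.
Macaulay duration = Σ(t·PV) / P = 27,125.6005 / 4,825.5348 = 5.62126 half-year periods.
In years: 5.62126 / 2 = 2.81063 years.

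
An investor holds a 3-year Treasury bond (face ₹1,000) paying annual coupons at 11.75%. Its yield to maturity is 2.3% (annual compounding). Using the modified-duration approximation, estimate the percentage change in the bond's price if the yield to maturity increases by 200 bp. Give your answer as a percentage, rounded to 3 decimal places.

-5.339%

Periodic yield y = 0.023. Modified duration first:
  t   CF        PV=CF/(1+0.023)^t    t·PV
  1       117.50       114.8583       114.8583
  2       117.50       112.2759       224.5518
  3     1,117.50     1,043.8080     3,131.4241
  Σ                  1,270.9422     3,470.8342
P = 1,270.9422; D_Mac = 2.73091 yrs; D_mod = 2.73091/(1+0.023) = 2.66952 yrs.
ΔP/P ≈ -D_mod · Δy = -2.66952 × (+0.02) = -0.053390 = -5.3390%.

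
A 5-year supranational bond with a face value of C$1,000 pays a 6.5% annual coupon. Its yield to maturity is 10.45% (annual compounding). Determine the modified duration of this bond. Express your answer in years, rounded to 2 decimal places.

3.96 years

Periodic yield y = 0.1045. First find Macaulay duration:
  t   CF        PV=CF/(1+0.1045)^t    t·PV
  1        65.00        58.8502        58.8502
  2        65.00        53.2822       106.5643
  3        65.00        48.2410       144.7230
  4        65.00        43.6768       174.7071
  5     1,065.00       647.9194     3,239.5972
  Σ                    851.9695     3,724.4417
P = 851.9695; Macaulay duration = 3,724.4417 / 851.9695 = 4.37157 years.
Modified duration = D_Mac / (1 + y) = 4.37157 / 1.1045 = 3.95796 years.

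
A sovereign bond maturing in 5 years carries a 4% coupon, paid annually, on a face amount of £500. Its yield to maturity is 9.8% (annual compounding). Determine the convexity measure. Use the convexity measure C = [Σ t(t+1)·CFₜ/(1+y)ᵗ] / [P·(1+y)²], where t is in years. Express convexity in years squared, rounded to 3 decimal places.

With y = 0.098:
  t   CF        PV=CF/(1+0.098)^t    t·PV        t(t+1)·PV
  1        20.00        18.2149        18.2149          36.4299
  2        20.00        16.5892        33.1784          99.5352
  3        20.00        15.1086        45.3257         181.3027
  4        20.00        13.7601        55.0403         275.2014
  5       520.00       325.8304     1,629.1522       9,774.9129
  Σ                    389.5032     1,780.9114      10,367.3821
P = 389.5032.
Convexity = Σ t(t+1)·PV / [P·(1+y)²] = 10,367.3821 / (389.5032 × 1.205604) = 22.07768.

22.078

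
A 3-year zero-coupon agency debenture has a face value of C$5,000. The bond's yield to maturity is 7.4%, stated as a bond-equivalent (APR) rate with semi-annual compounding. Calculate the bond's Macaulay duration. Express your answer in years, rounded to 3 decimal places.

A zero-coupon bond has a single cash flow at maturity, so its Macaulay duration equals its maturity: 3 years.
(Equivalently: 6 semi-annual periods ÷ 2 = 3 years.)

3.000 years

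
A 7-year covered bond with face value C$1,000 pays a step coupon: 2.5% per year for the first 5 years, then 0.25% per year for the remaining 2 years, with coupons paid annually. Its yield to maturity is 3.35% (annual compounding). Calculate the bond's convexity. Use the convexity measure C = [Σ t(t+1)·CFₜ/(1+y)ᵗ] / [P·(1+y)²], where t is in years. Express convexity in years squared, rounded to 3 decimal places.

47.455

With y = 0.0335:
  t   CF        PV=CF/(1+0.0335)^t    t·PV        t(t+1)·PV
  1        25.00        24.1896        24.1896          48.3793
  2        25.00        23.4056        46.8111         140.4334
  3        25.00        22.6469        67.9407         271.7627
  4        25.00        21.9128        87.6512         438.2562
  5        25.00        21.2025       106.0126         636.0758
  6         2.50         2.0515        12.3092          86.1641
  7     1,002.50       795.9962     5,571.9737      44,575.7893
  Σ                    911.4052     5,916.8881      46,196.8607
P = 911.4052.
Convexity = Σ t(t+1)·PV / [P·(1+y)²] = 46,196.8607 / (911.4052 × 1.068122) = 47.45478.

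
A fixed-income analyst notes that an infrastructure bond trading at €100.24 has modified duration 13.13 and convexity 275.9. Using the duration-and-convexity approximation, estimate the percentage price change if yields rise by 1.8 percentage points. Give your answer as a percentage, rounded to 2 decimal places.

-19.16%

Duration effect: -D_mod·Δy = -13.13 × (+0.018) = -0.236340
Convexity effect: ½·C·(Δy)² = 0.5 × 275.9 × (0.018)² = +0.0446958
ΔP/P ≈ -0.236340 + 0.0446958 = -0.1916442
= -19.16442%.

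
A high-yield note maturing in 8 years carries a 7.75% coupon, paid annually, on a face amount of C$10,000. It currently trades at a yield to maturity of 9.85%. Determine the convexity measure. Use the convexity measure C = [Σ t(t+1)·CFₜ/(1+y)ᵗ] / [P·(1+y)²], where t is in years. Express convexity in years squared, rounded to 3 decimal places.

With y = 0.0985:
  t   CF        PV=CF/(1+0.0985)^t    t·PV        t(t+1)·PV
  1       775.00       705.5075       705.5075       1,411.0150
  2       775.00       642.2463     1,284.4925       3,853.4775
  3       775.00       584.6575     1,753.9725       7,015.8899
  4       775.00       532.2326     2,128.9303      10,644.6516
  5       775.00       484.5085     2,422.5425      14,535.2549
  6       775.00       441.0637     2,646.3823      18,524.6762
  7       775.00       401.5145     2,810.6018      22,484.8141
  8    10,775.00     5,081.7909    40,654.3270     365,888.9428
  Σ                  8,873.5215    54,406.7563     444,358.7220
P = 8,873.5215.
Convexity = Σ t(t+1)·PV / [P·(1+y)²] = 444,358.7220 / (8,873.5215 × 1.206702) = 41.49900.

41.499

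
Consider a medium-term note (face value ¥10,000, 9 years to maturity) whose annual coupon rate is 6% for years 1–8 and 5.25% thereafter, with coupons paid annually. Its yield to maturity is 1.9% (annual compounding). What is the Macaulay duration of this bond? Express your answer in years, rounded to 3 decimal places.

Periodic yield y = 0.019. Discount each cash flow and weight by its year:
  t   CF        PV=CF/(1+0.019)^t    t·PV
  1       600.00       588.8126       588.8126
  2       600.00       577.8337     1,155.6674
  3       600.00       567.0596     1,701.1788
  4       600.00       556.4863     2,225.9454
  5       600.00       546.1103     2,730.5513
  6       600.00       535.9276     3,215.5658
  7       600.00       525.9349     3,681.5441
  8       600.00       516.1284     4,129.0274
  9    10,525.00     8,884.9390    79,964.4506
  Σ                 13,299.2323    99,392.7433
Price P = Σ PV = 13,299.2323.
Macaulay duration = Σ(t·PV) / P = 99,392.7433 / 13,299.2323 = 7.47357 years.

7.474 years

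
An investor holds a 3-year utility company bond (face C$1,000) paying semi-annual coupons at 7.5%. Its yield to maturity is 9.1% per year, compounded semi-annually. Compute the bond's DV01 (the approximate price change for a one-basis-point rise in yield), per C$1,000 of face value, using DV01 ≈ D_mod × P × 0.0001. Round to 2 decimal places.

Periodic yield y = 0.0455.
  t   CF        PV=CF/(1+0.0455)^t    t·PV
  1        37.50        35.8680        35.8680
  2        37.50        34.3070        68.6141
  3        37.50        32.8140        98.4420
  4        37.50        31.3859       125.5438
  5        37.50        30.0200       150.1001
  6     1,037.50       794.4085     4,766.4510
  Σ                    958.8035     5,245.0190
P = 958.8035; D_Mac = 5.47038 half-year periods = 2.73519 yrs; D_mod = 2.61615 yrs.
DV01 ≈ 2.61615 × 958.8035 × 0.0001 = 0.250838.

C$0.25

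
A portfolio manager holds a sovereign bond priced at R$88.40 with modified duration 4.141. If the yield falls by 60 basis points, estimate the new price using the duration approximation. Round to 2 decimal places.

R$90.60

Duration approximation: ΔP/P ≈ -D_mod · Δy = -4.141 × (-0.006) = +0.024846.
New price ≈ 88.40 × (1 + 0.024846) = 90.5963864.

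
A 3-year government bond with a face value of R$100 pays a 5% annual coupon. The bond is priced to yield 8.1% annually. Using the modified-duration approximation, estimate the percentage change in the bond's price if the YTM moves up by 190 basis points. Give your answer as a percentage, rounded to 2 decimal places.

-5.01%

Periodic yield y = 0.081. Modified duration first:
  t   CF        PV=CF/(1+0.081)^t    t·PV
  1         5.00         4.6253         4.6253
  2         5.00         4.2788         8.5575
  3       105.00        83.1213       249.3638
  Σ                     92.0254       262.5467
P = 92.0254; D_Mac = 2.85298 yrs; D_mod = 2.85298/(1+0.081) = 2.63921 yrs.
ΔP/P ≈ -D_mod · Δy = -2.63921 × (+0.019) = -0.050145 = -5.0145%.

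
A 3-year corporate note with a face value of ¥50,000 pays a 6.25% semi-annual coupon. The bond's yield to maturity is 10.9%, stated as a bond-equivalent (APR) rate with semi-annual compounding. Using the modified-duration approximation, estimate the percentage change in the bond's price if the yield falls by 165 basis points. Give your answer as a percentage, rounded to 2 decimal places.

Periodic yield y = 0.0545. Modified duration first:
  t   CF        PV=CF/(1+0.0545)^t    t·PV
  1     1,562.50     1,481.7449     1,481.7449
  2     1,562.50     1,405.1635     2,810.3270
  3     1,562.50     1,332.5401     3,997.6202
  4     1,562.50     1,263.6700     5,054.6802
  5     1,562.50     1,198.3595     5,991.7973
  6    51,562.50    37,502.0028   225,012.0166
  Σ                 44,183.4807   244,348.1861
P = 44,183.4807; D_Mac = 5.53031 half-year periods = 2.76515 yrs; D_mod = 2.76515/(1+0.0545) = 2.62224 yrs.
ΔP/P ≈ -D_mod · Δy = -2.62224 × (-0.0165) = +0.043267 = +4.3267%.

+4.33%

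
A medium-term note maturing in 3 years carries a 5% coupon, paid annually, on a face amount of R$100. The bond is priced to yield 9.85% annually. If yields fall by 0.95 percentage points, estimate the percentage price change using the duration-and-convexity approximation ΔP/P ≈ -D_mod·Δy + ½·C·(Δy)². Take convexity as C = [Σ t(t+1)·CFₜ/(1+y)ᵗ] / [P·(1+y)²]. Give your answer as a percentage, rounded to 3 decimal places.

+2.506%

With y = 0.0985:
  t   CF        PV=CF/(1+0.0985)^t    t·PV        t(t+1)·PV
  1         5.00         4.5517         4.5517           9.1033
  2         5.00         4.1435         8.2870          24.8611
  3       105.00        79.2117       237.6350         950.5399
  Σ                     87.9068       250.4737         984.5044
P = 87.9068; D_Mac = 2.84931 yrs; D_mod = 2.59382 yrs; C = 9.28100.
Duration effect: -2.59382 × (-0.0095) = +0.024641
Convexity effect: 0.5 × 9.28100 × (-0.0095)² = +0.0004188
ΔP/P ≈ +0.024641 + 0.0004188 = +0.025060 = +2.5060%.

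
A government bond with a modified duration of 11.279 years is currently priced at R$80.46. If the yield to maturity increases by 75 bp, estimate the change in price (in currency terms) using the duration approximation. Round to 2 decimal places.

-R$6.81

Duration approximation: ΔP/P ≈ -D_mod · Δy = -11.279 × (+0.0075) = -0.0845925.
ΔP ≈ 80.46 × (-0.0845925) = -6.80631255.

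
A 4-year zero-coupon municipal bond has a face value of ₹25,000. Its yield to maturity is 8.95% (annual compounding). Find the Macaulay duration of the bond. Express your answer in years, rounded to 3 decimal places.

A zero-coupon bond has a single cash flow at maturity, so its Macaulay duration equals its maturity: 4 years.

4.000 years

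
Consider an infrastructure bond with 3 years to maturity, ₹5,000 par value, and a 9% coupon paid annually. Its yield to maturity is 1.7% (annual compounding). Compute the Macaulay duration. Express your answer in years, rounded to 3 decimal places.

Periodic yield y = 0.017. Discount each cash flow and weight by its year:
  t   CF        PV=CF/(1+0.017)^t    t·PV
  1       450.00       442.4779       442.4779
  2       450.00       435.0815       870.1630
  3     5,450.00     5,181.2392    15,543.7176
  Σ                  6,058.7986    16,856.3585
Price P = Σ PV = 6,058.7986.
Macaulay duration = Σ(t·PV) / P = 16,856.3585 / 6,058.7986 = 2.78213 years.

2.782 years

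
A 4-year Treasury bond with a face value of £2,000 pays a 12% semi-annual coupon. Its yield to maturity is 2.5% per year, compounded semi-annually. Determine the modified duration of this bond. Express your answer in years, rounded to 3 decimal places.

3.363 years

Periodic yield y = 0.0125. First find Macaulay duration:
  t   CF        PV=CF/(1+0.0125)^t    t·PV
  1       120.00       118.5185       118.5185
  2       120.00       117.0553       234.1107
  3       120.00       115.6102       346.8306
  4       120.00       114.1829       456.7317
  5       120.00       112.7732       563.8662
  6       120.00       111.3810       668.2859
  7       120.00       110.0059       770.0414
  8     2,120.00     1,919.4447    15,355.5576
  Σ                  2,718.9718    18,513.9426
P = 2,718.9718; Macaulay duration = 18,513.9426 / 2,718.9718 = 6.80917 half-year periods = 3.40459 years.
Modified duration = D_Mac / (1 + y) = 3.40459 / 1.0125 = 3.36255 years.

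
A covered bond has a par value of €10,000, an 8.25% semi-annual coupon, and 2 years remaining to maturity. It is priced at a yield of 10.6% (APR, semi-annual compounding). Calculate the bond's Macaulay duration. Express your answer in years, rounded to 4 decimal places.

1.8815 years

Periodic yield y = 0.053. Discount each cash flow and weight by its period:
  t   CF        PV=CF/(1+0.053)^t    t·PV
  1       412.50       391.7379       391.7379
  2       412.50       372.0208       744.0416
  3       412.50       353.2961     1,059.8883
  4    10,412.50     8,469.1832    33,876.7330
  Σ                  9,586.2380    36,072.4007
Price P = Σ PV = 9,586.2380.
Macaulay duration = Σ(t·PV) / P = 36,072.4007 / 9,586.2380 = 3.76294 half-year periods.
In years: 3.76294 / 2 = 1.88147 years.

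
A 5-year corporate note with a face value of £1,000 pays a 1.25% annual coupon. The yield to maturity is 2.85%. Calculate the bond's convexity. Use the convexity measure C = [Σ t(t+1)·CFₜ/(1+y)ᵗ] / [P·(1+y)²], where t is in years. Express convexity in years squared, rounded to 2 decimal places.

With y = 0.0285:
  t   CF        PV=CF/(1+0.0285)^t    t·PV        t(t+1)·PV
  1        12.50        12.1536        12.1536          24.3072
  2        12.50        11.8168        23.6337          70.9011
  3        12.50        11.4894        34.4682         137.8727
  4        12.50        11.1710        44.6841         223.4204
  5     1,012.50       879.7789     4,398.8946      26,393.3676
  Σ                    926.4098     4,513.8342      26,849.8690
P = 926.4098.
Convexity = Σ t(t+1)·PV / [P·(1+y)²] = 26,849.8690 / (926.4098 × 1.057812) = 27.39873.

27.40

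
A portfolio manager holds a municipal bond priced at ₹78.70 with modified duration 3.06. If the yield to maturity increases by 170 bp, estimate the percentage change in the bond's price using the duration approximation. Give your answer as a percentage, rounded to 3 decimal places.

Duration approximation: ΔP/P ≈ -D_mod · Δy = -3.06 × (+0.017) = -0.052020.
As a percentage: -5.2020%.

-5.202%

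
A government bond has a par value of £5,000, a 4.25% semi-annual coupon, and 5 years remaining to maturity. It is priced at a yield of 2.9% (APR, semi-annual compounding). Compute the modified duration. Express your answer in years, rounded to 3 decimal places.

4.508 years

Periodic yield y = 0.0145. First find Macaulay duration:
  t   CF        PV=CF/(1+0.0145)^t    t·PV
  1       106.25       104.7314       104.7314
  2       106.25       103.2345       206.4690
  3       106.25       101.7590       305.2770
  4       106.25       100.3046       401.2183
  5       106.25        98.8709       494.3547
  6       106.25        97.4578       584.7468
  7       106.25        96.0649       672.4541
  8       106.25        94.6918       757.5347
  9       106.25        93.3384       840.0458
  10    5,106.25     4,421.6215    44,216.2147
  Σ                  5,312.0748    48,583.0465
P = 5,312.0748; Macaulay duration = 48,583.0465 / 5,312.0748 = 9.14578 half-year periods = 4.57289 years.
Modified duration = D_Mac / (1 + y) = 4.57289 / 1.0145 = 4.50753 years.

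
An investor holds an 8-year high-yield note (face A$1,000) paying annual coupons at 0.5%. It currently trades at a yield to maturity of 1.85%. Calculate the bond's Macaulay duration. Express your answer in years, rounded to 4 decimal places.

7.8528 years

Periodic yield y = 0.0185. Discount each cash flow and weight by its year:
  t   CF        PV=CF/(1+0.0185)^t    t·PV
  1         5.00         4.9092         4.9092
  2         5.00         4.8200         9.6400
  3         5.00         4.7325        14.1974
  4         5.00         4.6465        18.5860
  5         5.00         4.5621        22.8105
  6         5.00         4.4792        26.8754
  7         5.00         4.3979        30.7851
  8     1,005.00       867.9162     6,943.3296
  Σ                    900.4636     7,071.1332
Price P = Σ PV = 900.4636.
Macaulay duration = Σ(t·PV) / P = 7,071.1332 / 900.4636 = 7.85277 years.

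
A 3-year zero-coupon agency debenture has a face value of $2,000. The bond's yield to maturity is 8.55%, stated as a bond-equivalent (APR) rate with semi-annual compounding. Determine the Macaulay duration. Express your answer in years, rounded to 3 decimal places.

A zero-coupon bond has a single cash flow at maturity, so its Macaulay duration equals its maturity: 3 years.
(Equivalently: 6 semi-annual periods ÷ 2 = 3 years.)

3.000 years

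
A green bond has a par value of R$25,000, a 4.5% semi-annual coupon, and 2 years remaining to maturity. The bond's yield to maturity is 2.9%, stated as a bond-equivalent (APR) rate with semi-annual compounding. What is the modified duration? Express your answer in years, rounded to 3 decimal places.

Periodic yield y = 0.0145. First find Macaulay duration:
  t   CF        PV=CF/(1+0.0145)^t    t·PV
  1       562.50       554.4603       554.4603
  2       562.50       546.5356     1,093.0711
  3       562.50       538.7241     1,616.1722
  4    25,562.50    24,132.1002    96,528.4008
  Σ                 25,771.8201    99,792.1044
P = 25,771.8201; Macaulay duration = 99,792.1044 / 25,771.8201 = 3.87214 half-year periods = 1.93607 years.
Modified duration = D_Mac / (1 + y) = 1.93607 / 1.0145 = 1.90840 years.

1.908 years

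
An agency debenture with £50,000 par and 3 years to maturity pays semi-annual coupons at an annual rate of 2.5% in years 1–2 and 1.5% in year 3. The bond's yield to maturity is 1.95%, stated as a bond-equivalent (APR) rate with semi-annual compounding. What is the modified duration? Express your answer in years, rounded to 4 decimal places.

Periodic yield y = 0.00975. First find Macaulay duration:
  t   CF        PV=CF/(1+0.00975)^t    t·PV
  1       625.00       618.9651       618.9651
  2       625.00       612.9885     1,225.9769
  3       625.00       607.0695     1,821.2086
  4       625.00       601.2077     2,404.8310
  5       375.00       357.2415     1,786.2077
  6    50,375.00    47,526.0683   285,156.4100
  Σ                 50,323.5407   293,013.5993
P = 50,323.5407; Macaulay duration = 293,013.5993 / 50,323.5407 = 5.82260 half-year periods = 2.91130 years.
Modified duration = D_Mac / (1 + y) = 2.91130 / 1.00975 = 2.88319 years.

2.8832 years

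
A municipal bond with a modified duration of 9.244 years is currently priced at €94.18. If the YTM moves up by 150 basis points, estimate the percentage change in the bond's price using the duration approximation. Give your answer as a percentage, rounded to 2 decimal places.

-13.87%

Duration approximation: ΔP/P ≈ -D_mod · Δy = -9.244 × (+0.015) = -0.138660.
As a percentage: -13.8660%.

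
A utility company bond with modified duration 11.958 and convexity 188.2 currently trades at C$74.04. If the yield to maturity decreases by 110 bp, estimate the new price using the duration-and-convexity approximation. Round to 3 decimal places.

C$84.622

Duration effect: -D_mod·Δy = -11.958 × (-0.011) = +0.131538
Convexity effect: ½·C·(Δy)² = 0.5 × 188.2 × (-0.011)² = +0.0113861
ΔP/P ≈ +0.131538 + 0.0113861 = +0.1429241
New price ≈ 74.04 × (1 + 0.1429241) = 84.622100364.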